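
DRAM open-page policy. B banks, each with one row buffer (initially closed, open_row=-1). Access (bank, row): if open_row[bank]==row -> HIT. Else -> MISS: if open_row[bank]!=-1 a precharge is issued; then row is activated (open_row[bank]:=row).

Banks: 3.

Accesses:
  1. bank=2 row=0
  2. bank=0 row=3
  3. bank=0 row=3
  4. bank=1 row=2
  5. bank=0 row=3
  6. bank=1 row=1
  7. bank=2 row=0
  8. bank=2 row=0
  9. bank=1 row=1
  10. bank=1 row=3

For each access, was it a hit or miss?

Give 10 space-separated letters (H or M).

Acc 1: bank2 row0 -> MISS (open row0); precharges=0
Acc 2: bank0 row3 -> MISS (open row3); precharges=0
Acc 3: bank0 row3 -> HIT
Acc 4: bank1 row2 -> MISS (open row2); precharges=0
Acc 5: bank0 row3 -> HIT
Acc 6: bank1 row1 -> MISS (open row1); precharges=1
Acc 7: bank2 row0 -> HIT
Acc 8: bank2 row0 -> HIT
Acc 9: bank1 row1 -> HIT
Acc 10: bank1 row3 -> MISS (open row3); precharges=2

Answer: M M H M H M H H H M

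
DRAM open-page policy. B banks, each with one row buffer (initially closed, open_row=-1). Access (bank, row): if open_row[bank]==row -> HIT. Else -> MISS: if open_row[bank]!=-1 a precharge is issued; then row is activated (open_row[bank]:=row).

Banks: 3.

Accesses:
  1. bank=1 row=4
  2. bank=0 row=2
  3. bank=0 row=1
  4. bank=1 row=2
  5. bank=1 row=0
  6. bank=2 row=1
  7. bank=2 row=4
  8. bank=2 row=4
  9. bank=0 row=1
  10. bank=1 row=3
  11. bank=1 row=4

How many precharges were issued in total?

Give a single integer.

Acc 1: bank1 row4 -> MISS (open row4); precharges=0
Acc 2: bank0 row2 -> MISS (open row2); precharges=0
Acc 3: bank0 row1 -> MISS (open row1); precharges=1
Acc 4: bank1 row2 -> MISS (open row2); precharges=2
Acc 5: bank1 row0 -> MISS (open row0); precharges=3
Acc 6: bank2 row1 -> MISS (open row1); precharges=3
Acc 7: bank2 row4 -> MISS (open row4); precharges=4
Acc 8: bank2 row4 -> HIT
Acc 9: bank0 row1 -> HIT
Acc 10: bank1 row3 -> MISS (open row3); precharges=5
Acc 11: bank1 row4 -> MISS (open row4); precharges=6

Answer: 6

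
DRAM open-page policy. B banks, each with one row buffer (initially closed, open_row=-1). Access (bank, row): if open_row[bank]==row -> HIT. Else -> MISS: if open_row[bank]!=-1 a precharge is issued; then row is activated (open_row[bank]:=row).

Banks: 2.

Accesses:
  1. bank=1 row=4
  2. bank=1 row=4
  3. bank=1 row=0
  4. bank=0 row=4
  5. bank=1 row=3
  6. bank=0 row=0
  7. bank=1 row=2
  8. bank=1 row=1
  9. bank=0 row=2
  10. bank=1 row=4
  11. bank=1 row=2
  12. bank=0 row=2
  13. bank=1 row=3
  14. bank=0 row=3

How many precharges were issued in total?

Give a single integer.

Answer: 10

Derivation:
Acc 1: bank1 row4 -> MISS (open row4); precharges=0
Acc 2: bank1 row4 -> HIT
Acc 3: bank1 row0 -> MISS (open row0); precharges=1
Acc 4: bank0 row4 -> MISS (open row4); precharges=1
Acc 5: bank1 row3 -> MISS (open row3); precharges=2
Acc 6: bank0 row0 -> MISS (open row0); precharges=3
Acc 7: bank1 row2 -> MISS (open row2); precharges=4
Acc 8: bank1 row1 -> MISS (open row1); precharges=5
Acc 9: bank0 row2 -> MISS (open row2); precharges=6
Acc 10: bank1 row4 -> MISS (open row4); precharges=7
Acc 11: bank1 row2 -> MISS (open row2); precharges=8
Acc 12: bank0 row2 -> HIT
Acc 13: bank1 row3 -> MISS (open row3); precharges=9
Acc 14: bank0 row3 -> MISS (open row3); precharges=10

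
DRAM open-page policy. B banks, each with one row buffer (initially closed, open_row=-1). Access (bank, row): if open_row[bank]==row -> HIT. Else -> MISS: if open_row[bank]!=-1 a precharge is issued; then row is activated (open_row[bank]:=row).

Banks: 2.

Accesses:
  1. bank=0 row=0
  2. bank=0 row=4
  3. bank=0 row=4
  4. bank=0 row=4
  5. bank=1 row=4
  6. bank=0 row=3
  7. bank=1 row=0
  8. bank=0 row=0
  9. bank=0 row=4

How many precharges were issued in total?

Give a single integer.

Answer: 5

Derivation:
Acc 1: bank0 row0 -> MISS (open row0); precharges=0
Acc 2: bank0 row4 -> MISS (open row4); precharges=1
Acc 3: bank0 row4 -> HIT
Acc 4: bank0 row4 -> HIT
Acc 5: bank1 row4 -> MISS (open row4); precharges=1
Acc 6: bank0 row3 -> MISS (open row3); precharges=2
Acc 7: bank1 row0 -> MISS (open row0); precharges=3
Acc 8: bank0 row0 -> MISS (open row0); precharges=4
Acc 9: bank0 row4 -> MISS (open row4); precharges=5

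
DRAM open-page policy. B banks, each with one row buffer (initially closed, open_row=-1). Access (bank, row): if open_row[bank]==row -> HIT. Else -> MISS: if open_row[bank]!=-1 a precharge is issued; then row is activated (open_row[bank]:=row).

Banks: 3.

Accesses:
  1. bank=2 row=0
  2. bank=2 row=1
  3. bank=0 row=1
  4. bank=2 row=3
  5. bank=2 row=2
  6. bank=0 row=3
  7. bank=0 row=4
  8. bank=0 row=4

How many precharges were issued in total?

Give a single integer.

Acc 1: bank2 row0 -> MISS (open row0); precharges=0
Acc 2: bank2 row1 -> MISS (open row1); precharges=1
Acc 3: bank0 row1 -> MISS (open row1); precharges=1
Acc 4: bank2 row3 -> MISS (open row3); precharges=2
Acc 5: bank2 row2 -> MISS (open row2); precharges=3
Acc 6: bank0 row3 -> MISS (open row3); precharges=4
Acc 7: bank0 row4 -> MISS (open row4); precharges=5
Acc 8: bank0 row4 -> HIT

Answer: 5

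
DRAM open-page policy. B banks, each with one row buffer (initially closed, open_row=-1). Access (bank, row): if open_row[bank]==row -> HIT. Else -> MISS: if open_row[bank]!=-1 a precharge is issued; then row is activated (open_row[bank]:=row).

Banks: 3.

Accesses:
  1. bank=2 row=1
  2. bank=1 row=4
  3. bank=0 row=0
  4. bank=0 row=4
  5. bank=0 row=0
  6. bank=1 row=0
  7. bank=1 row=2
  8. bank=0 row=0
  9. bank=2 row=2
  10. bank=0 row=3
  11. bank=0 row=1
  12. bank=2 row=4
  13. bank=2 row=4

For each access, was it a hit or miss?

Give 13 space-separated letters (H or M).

Acc 1: bank2 row1 -> MISS (open row1); precharges=0
Acc 2: bank1 row4 -> MISS (open row4); precharges=0
Acc 3: bank0 row0 -> MISS (open row0); precharges=0
Acc 4: bank0 row4 -> MISS (open row4); precharges=1
Acc 5: bank0 row0 -> MISS (open row0); precharges=2
Acc 6: bank1 row0 -> MISS (open row0); precharges=3
Acc 7: bank1 row2 -> MISS (open row2); precharges=4
Acc 8: bank0 row0 -> HIT
Acc 9: bank2 row2 -> MISS (open row2); precharges=5
Acc 10: bank0 row3 -> MISS (open row3); precharges=6
Acc 11: bank0 row1 -> MISS (open row1); precharges=7
Acc 12: bank2 row4 -> MISS (open row4); precharges=8
Acc 13: bank2 row4 -> HIT

Answer: M M M M M M M H M M M M H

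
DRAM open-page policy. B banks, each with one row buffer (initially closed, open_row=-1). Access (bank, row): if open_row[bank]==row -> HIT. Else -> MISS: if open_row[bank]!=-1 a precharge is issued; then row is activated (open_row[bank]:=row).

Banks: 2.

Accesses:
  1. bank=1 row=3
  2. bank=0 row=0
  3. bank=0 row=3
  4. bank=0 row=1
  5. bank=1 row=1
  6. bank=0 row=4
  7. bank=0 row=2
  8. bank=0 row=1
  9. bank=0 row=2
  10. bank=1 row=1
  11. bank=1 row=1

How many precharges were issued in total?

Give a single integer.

Acc 1: bank1 row3 -> MISS (open row3); precharges=0
Acc 2: bank0 row0 -> MISS (open row0); precharges=0
Acc 3: bank0 row3 -> MISS (open row3); precharges=1
Acc 4: bank0 row1 -> MISS (open row1); precharges=2
Acc 5: bank1 row1 -> MISS (open row1); precharges=3
Acc 6: bank0 row4 -> MISS (open row4); precharges=4
Acc 7: bank0 row2 -> MISS (open row2); precharges=5
Acc 8: bank0 row1 -> MISS (open row1); precharges=6
Acc 9: bank0 row2 -> MISS (open row2); precharges=7
Acc 10: bank1 row1 -> HIT
Acc 11: bank1 row1 -> HIT

Answer: 7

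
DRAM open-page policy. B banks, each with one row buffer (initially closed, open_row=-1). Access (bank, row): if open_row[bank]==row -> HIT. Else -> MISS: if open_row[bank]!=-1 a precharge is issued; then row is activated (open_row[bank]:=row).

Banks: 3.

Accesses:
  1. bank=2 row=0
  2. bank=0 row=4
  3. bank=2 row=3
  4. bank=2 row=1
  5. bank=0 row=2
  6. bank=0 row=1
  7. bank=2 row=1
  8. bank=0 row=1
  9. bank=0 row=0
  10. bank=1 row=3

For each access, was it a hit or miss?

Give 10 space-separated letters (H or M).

Answer: M M M M M M H H M M

Derivation:
Acc 1: bank2 row0 -> MISS (open row0); precharges=0
Acc 2: bank0 row4 -> MISS (open row4); precharges=0
Acc 3: bank2 row3 -> MISS (open row3); precharges=1
Acc 4: bank2 row1 -> MISS (open row1); precharges=2
Acc 5: bank0 row2 -> MISS (open row2); precharges=3
Acc 6: bank0 row1 -> MISS (open row1); precharges=4
Acc 7: bank2 row1 -> HIT
Acc 8: bank0 row1 -> HIT
Acc 9: bank0 row0 -> MISS (open row0); precharges=5
Acc 10: bank1 row3 -> MISS (open row3); precharges=5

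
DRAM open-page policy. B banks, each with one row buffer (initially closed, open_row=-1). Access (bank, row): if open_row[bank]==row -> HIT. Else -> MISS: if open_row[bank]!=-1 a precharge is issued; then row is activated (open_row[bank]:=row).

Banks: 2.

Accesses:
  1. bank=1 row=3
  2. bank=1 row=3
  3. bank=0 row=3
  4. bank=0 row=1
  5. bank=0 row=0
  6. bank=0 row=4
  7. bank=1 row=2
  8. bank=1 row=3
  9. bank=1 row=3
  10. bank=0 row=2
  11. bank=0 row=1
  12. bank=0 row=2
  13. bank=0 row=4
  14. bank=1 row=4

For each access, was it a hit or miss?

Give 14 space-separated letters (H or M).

Acc 1: bank1 row3 -> MISS (open row3); precharges=0
Acc 2: bank1 row3 -> HIT
Acc 3: bank0 row3 -> MISS (open row3); precharges=0
Acc 4: bank0 row1 -> MISS (open row1); precharges=1
Acc 5: bank0 row0 -> MISS (open row0); precharges=2
Acc 6: bank0 row4 -> MISS (open row4); precharges=3
Acc 7: bank1 row2 -> MISS (open row2); precharges=4
Acc 8: bank1 row3 -> MISS (open row3); precharges=5
Acc 9: bank1 row3 -> HIT
Acc 10: bank0 row2 -> MISS (open row2); precharges=6
Acc 11: bank0 row1 -> MISS (open row1); precharges=7
Acc 12: bank0 row2 -> MISS (open row2); precharges=8
Acc 13: bank0 row4 -> MISS (open row4); precharges=9
Acc 14: bank1 row4 -> MISS (open row4); precharges=10

Answer: M H M M M M M M H M M M M M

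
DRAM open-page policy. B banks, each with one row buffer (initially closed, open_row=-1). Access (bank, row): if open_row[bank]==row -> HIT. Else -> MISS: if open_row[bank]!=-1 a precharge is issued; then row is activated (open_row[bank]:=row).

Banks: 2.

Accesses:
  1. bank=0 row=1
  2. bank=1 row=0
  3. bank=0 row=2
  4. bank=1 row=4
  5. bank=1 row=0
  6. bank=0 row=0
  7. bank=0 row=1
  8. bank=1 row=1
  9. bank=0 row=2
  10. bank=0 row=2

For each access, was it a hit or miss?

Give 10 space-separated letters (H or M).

Acc 1: bank0 row1 -> MISS (open row1); precharges=0
Acc 2: bank1 row0 -> MISS (open row0); precharges=0
Acc 3: bank0 row2 -> MISS (open row2); precharges=1
Acc 4: bank1 row4 -> MISS (open row4); precharges=2
Acc 5: bank1 row0 -> MISS (open row0); precharges=3
Acc 6: bank0 row0 -> MISS (open row0); precharges=4
Acc 7: bank0 row1 -> MISS (open row1); precharges=5
Acc 8: bank1 row1 -> MISS (open row1); precharges=6
Acc 9: bank0 row2 -> MISS (open row2); precharges=7
Acc 10: bank0 row2 -> HIT

Answer: M M M M M M M M M H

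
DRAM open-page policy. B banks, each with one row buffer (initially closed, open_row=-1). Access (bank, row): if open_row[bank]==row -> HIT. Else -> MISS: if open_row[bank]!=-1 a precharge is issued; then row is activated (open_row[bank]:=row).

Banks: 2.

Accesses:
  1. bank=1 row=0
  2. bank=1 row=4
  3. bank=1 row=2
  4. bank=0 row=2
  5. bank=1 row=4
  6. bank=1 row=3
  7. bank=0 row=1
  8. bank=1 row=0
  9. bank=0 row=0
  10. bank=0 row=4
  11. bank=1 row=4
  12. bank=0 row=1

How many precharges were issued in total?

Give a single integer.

Acc 1: bank1 row0 -> MISS (open row0); precharges=0
Acc 2: bank1 row4 -> MISS (open row4); precharges=1
Acc 3: bank1 row2 -> MISS (open row2); precharges=2
Acc 4: bank0 row2 -> MISS (open row2); precharges=2
Acc 5: bank1 row4 -> MISS (open row4); precharges=3
Acc 6: bank1 row3 -> MISS (open row3); precharges=4
Acc 7: bank0 row1 -> MISS (open row1); precharges=5
Acc 8: bank1 row0 -> MISS (open row0); precharges=6
Acc 9: bank0 row0 -> MISS (open row0); precharges=7
Acc 10: bank0 row4 -> MISS (open row4); precharges=8
Acc 11: bank1 row4 -> MISS (open row4); precharges=9
Acc 12: bank0 row1 -> MISS (open row1); precharges=10

Answer: 10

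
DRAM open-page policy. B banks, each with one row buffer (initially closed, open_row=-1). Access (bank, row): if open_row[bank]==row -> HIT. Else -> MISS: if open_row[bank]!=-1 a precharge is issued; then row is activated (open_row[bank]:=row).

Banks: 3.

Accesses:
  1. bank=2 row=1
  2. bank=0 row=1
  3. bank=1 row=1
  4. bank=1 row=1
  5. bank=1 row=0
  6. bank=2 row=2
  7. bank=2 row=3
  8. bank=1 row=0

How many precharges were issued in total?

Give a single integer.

Answer: 3

Derivation:
Acc 1: bank2 row1 -> MISS (open row1); precharges=0
Acc 2: bank0 row1 -> MISS (open row1); precharges=0
Acc 3: bank1 row1 -> MISS (open row1); precharges=0
Acc 4: bank1 row1 -> HIT
Acc 5: bank1 row0 -> MISS (open row0); precharges=1
Acc 6: bank2 row2 -> MISS (open row2); precharges=2
Acc 7: bank2 row3 -> MISS (open row3); precharges=3
Acc 8: bank1 row0 -> HIT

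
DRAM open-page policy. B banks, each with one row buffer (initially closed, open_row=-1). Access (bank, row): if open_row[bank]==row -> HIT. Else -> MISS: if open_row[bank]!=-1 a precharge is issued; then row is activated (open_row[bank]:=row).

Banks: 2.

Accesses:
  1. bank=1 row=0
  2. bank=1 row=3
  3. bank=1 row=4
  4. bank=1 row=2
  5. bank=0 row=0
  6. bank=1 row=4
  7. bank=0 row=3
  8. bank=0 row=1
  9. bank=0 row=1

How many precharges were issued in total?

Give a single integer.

Answer: 6

Derivation:
Acc 1: bank1 row0 -> MISS (open row0); precharges=0
Acc 2: bank1 row3 -> MISS (open row3); precharges=1
Acc 3: bank1 row4 -> MISS (open row4); precharges=2
Acc 4: bank1 row2 -> MISS (open row2); precharges=3
Acc 5: bank0 row0 -> MISS (open row0); precharges=3
Acc 6: bank1 row4 -> MISS (open row4); precharges=4
Acc 7: bank0 row3 -> MISS (open row3); precharges=5
Acc 8: bank0 row1 -> MISS (open row1); precharges=6
Acc 9: bank0 row1 -> HIT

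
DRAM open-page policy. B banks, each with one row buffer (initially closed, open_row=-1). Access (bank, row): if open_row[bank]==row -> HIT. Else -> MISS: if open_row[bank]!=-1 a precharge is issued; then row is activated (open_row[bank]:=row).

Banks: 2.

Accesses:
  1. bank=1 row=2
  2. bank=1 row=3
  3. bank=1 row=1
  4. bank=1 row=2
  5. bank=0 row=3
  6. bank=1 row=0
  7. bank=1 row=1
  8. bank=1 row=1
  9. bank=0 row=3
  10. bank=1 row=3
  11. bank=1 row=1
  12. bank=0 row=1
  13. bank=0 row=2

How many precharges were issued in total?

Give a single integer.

Acc 1: bank1 row2 -> MISS (open row2); precharges=0
Acc 2: bank1 row3 -> MISS (open row3); precharges=1
Acc 3: bank1 row1 -> MISS (open row1); precharges=2
Acc 4: bank1 row2 -> MISS (open row2); precharges=3
Acc 5: bank0 row3 -> MISS (open row3); precharges=3
Acc 6: bank1 row0 -> MISS (open row0); precharges=4
Acc 7: bank1 row1 -> MISS (open row1); precharges=5
Acc 8: bank1 row1 -> HIT
Acc 9: bank0 row3 -> HIT
Acc 10: bank1 row3 -> MISS (open row3); precharges=6
Acc 11: bank1 row1 -> MISS (open row1); precharges=7
Acc 12: bank0 row1 -> MISS (open row1); precharges=8
Acc 13: bank0 row2 -> MISS (open row2); precharges=9

Answer: 9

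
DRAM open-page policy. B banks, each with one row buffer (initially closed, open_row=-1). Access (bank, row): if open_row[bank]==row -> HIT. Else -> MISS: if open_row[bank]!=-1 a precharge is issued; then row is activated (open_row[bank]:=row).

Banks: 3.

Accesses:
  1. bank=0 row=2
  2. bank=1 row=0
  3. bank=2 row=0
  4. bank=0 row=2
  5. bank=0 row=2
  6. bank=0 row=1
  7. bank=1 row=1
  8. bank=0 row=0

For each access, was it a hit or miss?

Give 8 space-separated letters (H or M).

Acc 1: bank0 row2 -> MISS (open row2); precharges=0
Acc 2: bank1 row0 -> MISS (open row0); precharges=0
Acc 3: bank2 row0 -> MISS (open row0); precharges=0
Acc 4: bank0 row2 -> HIT
Acc 5: bank0 row2 -> HIT
Acc 6: bank0 row1 -> MISS (open row1); precharges=1
Acc 7: bank1 row1 -> MISS (open row1); precharges=2
Acc 8: bank0 row0 -> MISS (open row0); precharges=3

Answer: M M M H H M M M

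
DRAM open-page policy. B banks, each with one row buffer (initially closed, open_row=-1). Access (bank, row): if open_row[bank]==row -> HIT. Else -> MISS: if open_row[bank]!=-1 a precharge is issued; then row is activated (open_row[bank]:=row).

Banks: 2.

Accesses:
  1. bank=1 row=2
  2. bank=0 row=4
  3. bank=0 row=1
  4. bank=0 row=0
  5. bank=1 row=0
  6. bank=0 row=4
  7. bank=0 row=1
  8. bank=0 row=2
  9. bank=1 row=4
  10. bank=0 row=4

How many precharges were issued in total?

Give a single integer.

Acc 1: bank1 row2 -> MISS (open row2); precharges=0
Acc 2: bank0 row4 -> MISS (open row4); precharges=0
Acc 3: bank0 row1 -> MISS (open row1); precharges=1
Acc 4: bank0 row0 -> MISS (open row0); precharges=2
Acc 5: bank1 row0 -> MISS (open row0); precharges=3
Acc 6: bank0 row4 -> MISS (open row4); precharges=4
Acc 7: bank0 row1 -> MISS (open row1); precharges=5
Acc 8: bank0 row2 -> MISS (open row2); precharges=6
Acc 9: bank1 row4 -> MISS (open row4); precharges=7
Acc 10: bank0 row4 -> MISS (open row4); precharges=8

Answer: 8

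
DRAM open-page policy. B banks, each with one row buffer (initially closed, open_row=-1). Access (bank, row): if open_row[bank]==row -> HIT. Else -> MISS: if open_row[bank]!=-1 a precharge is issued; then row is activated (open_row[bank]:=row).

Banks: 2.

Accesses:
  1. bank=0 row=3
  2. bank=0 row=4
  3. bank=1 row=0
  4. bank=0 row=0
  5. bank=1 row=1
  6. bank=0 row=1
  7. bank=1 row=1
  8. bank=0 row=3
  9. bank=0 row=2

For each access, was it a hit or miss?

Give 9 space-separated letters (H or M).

Answer: M M M M M M H M M

Derivation:
Acc 1: bank0 row3 -> MISS (open row3); precharges=0
Acc 2: bank0 row4 -> MISS (open row4); precharges=1
Acc 3: bank1 row0 -> MISS (open row0); precharges=1
Acc 4: bank0 row0 -> MISS (open row0); precharges=2
Acc 5: bank1 row1 -> MISS (open row1); precharges=3
Acc 6: bank0 row1 -> MISS (open row1); precharges=4
Acc 7: bank1 row1 -> HIT
Acc 8: bank0 row3 -> MISS (open row3); precharges=5
Acc 9: bank0 row2 -> MISS (open row2); precharges=6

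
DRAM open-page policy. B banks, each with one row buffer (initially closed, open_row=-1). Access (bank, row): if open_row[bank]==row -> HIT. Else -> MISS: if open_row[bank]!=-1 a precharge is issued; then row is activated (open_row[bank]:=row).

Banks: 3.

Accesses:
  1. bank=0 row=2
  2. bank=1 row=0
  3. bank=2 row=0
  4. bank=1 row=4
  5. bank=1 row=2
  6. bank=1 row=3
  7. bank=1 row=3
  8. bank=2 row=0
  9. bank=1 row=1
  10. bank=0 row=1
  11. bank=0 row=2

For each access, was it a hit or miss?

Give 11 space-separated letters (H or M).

Answer: M M M M M M H H M M M

Derivation:
Acc 1: bank0 row2 -> MISS (open row2); precharges=0
Acc 2: bank1 row0 -> MISS (open row0); precharges=0
Acc 3: bank2 row0 -> MISS (open row0); precharges=0
Acc 4: bank1 row4 -> MISS (open row4); precharges=1
Acc 5: bank1 row2 -> MISS (open row2); precharges=2
Acc 6: bank1 row3 -> MISS (open row3); precharges=3
Acc 7: bank1 row3 -> HIT
Acc 8: bank2 row0 -> HIT
Acc 9: bank1 row1 -> MISS (open row1); precharges=4
Acc 10: bank0 row1 -> MISS (open row1); precharges=5
Acc 11: bank0 row2 -> MISS (open row2); precharges=6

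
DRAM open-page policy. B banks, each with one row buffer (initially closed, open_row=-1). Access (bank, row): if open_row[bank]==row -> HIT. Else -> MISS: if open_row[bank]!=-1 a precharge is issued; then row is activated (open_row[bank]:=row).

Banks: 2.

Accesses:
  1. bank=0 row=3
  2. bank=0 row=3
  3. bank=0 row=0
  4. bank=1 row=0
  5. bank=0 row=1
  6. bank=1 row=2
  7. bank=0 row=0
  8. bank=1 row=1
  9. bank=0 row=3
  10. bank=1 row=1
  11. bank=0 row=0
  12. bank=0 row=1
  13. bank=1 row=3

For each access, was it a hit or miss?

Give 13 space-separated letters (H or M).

Answer: M H M M M M M M M H M M M

Derivation:
Acc 1: bank0 row3 -> MISS (open row3); precharges=0
Acc 2: bank0 row3 -> HIT
Acc 3: bank0 row0 -> MISS (open row0); precharges=1
Acc 4: bank1 row0 -> MISS (open row0); precharges=1
Acc 5: bank0 row1 -> MISS (open row1); precharges=2
Acc 6: bank1 row2 -> MISS (open row2); precharges=3
Acc 7: bank0 row0 -> MISS (open row0); precharges=4
Acc 8: bank1 row1 -> MISS (open row1); precharges=5
Acc 9: bank0 row3 -> MISS (open row3); precharges=6
Acc 10: bank1 row1 -> HIT
Acc 11: bank0 row0 -> MISS (open row0); precharges=7
Acc 12: bank0 row1 -> MISS (open row1); precharges=8
Acc 13: bank1 row3 -> MISS (open row3); precharges=9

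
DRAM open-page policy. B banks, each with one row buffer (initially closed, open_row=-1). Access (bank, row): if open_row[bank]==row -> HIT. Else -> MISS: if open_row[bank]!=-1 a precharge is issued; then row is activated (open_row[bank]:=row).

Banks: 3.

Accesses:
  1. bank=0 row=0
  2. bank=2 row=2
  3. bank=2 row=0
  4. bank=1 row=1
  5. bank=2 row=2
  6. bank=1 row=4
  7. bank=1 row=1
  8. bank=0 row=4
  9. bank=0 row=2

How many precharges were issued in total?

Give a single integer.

Answer: 6

Derivation:
Acc 1: bank0 row0 -> MISS (open row0); precharges=0
Acc 2: bank2 row2 -> MISS (open row2); precharges=0
Acc 3: bank2 row0 -> MISS (open row0); precharges=1
Acc 4: bank1 row1 -> MISS (open row1); precharges=1
Acc 5: bank2 row2 -> MISS (open row2); precharges=2
Acc 6: bank1 row4 -> MISS (open row4); precharges=3
Acc 7: bank1 row1 -> MISS (open row1); precharges=4
Acc 8: bank0 row4 -> MISS (open row4); precharges=5
Acc 9: bank0 row2 -> MISS (open row2); precharges=6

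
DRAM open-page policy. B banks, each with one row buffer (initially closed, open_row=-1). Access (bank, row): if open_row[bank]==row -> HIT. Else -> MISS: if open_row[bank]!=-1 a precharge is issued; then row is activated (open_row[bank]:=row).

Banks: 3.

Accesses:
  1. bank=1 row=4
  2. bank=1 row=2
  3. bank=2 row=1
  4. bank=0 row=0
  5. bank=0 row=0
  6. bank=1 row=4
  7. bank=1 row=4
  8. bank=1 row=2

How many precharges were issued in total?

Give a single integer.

Answer: 3

Derivation:
Acc 1: bank1 row4 -> MISS (open row4); precharges=0
Acc 2: bank1 row2 -> MISS (open row2); precharges=1
Acc 3: bank2 row1 -> MISS (open row1); precharges=1
Acc 4: bank0 row0 -> MISS (open row0); precharges=1
Acc 5: bank0 row0 -> HIT
Acc 6: bank1 row4 -> MISS (open row4); precharges=2
Acc 7: bank1 row4 -> HIT
Acc 8: bank1 row2 -> MISS (open row2); precharges=3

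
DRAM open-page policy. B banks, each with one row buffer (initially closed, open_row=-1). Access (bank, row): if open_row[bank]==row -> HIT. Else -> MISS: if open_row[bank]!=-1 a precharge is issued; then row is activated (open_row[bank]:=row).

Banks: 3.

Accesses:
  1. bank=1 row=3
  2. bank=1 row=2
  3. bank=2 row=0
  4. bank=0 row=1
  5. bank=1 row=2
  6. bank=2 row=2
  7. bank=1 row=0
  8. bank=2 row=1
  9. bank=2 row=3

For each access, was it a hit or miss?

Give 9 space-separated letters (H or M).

Answer: M M M M H M M M M

Derivation:
Acc 1: bank1 row3 -> MISS (open row3); precharges=0
Acc 2: bank1 row2 -> MISS (open row2); precharges=1
Acc 3: bank2 row0 -> MISS (open row0); precharges=1
Acc 4: bank0 row1 -> MISS (open row1); precharges=1
Acc 5: bank1 row2 -> HIT
Acc 6: bank2 row2 -> MISS (open row2); precharges=2
Acc 7: bank1 row0 -> MISS (open row0); precharges=3
Acc 8: bank2 row1 -> MISS (open row1); precharges=4
Acc 9: bank2 row3 -> MISS (open row3); precharges=5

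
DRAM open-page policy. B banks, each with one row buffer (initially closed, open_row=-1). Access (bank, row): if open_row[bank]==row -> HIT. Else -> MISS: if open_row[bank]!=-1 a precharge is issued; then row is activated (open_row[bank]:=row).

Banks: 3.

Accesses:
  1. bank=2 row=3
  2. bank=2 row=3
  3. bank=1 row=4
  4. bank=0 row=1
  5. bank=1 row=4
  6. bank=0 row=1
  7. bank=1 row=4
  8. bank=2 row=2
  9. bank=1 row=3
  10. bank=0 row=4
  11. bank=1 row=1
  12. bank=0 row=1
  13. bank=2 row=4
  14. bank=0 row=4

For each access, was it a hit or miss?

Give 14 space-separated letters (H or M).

Acc 1: bank2 row3 -> MISS (open row3); precharges=0
Acc 2: bank2 row3 -> HIT
Acc 3: bank1 row4 -> MISS (open row4); precharges=0
Acc 4: bank0 row1 -> MISS (open row1); precharges=0
Acc 5: bank1 row4 -> HIT
Acc 6: bank0 row1 -> HIT
Acc 7: bank1 row4 -> HIT
Acc 8: bank2 row2 -> MISS (open row2); precharges=1
Acc 9: bank1 row3 -> MISS (open row3); precharges=2
Acc 10: bank0 row4 -> MISS (open row4); precharges=3
Acc 11: bank1 row1 -> MISS (open row1); precharges=4
Acc 12: bank0 row1 -> MISS (open row1); precharges=5
Acc 13: bank2 row4 -> MISS (open row4); precharges=6
Acc 14: bank0 row4 -> MISS (open row4); precharges=7

Answer: M H M M H H H M M M M M M M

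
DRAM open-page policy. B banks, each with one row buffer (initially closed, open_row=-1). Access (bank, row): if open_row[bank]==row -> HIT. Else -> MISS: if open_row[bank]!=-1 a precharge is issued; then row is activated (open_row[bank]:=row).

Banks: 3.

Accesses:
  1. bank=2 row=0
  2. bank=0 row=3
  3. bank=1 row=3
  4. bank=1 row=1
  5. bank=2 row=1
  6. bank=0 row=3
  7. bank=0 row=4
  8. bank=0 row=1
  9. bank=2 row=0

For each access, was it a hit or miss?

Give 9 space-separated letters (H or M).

Answer: M M M M M H M M M

Derivation:
Acc 1: bank2 row0 -> MISS (open row0); precharges=0
Acc 2: bank0 row3 -> MISS (open row3); precharges=0
Acc 3: bank1 row3 -> MISS (open row3); precharges=0
Acc 4: bank1 row1 -> MISS (open row1); precharges=1
Acc 5: bank2 row1 -> MISS (open row1); precharges=2
Acc 6: bank0 row3 -> HIT
Acc 7: bank0 row4 -> MISS (open row4); precharges=3
Acc 8: bank0 row1 -> MISS (open row1); precharges=4
Acc 9: bank2 row0 -> MISS (open row0); precharges=5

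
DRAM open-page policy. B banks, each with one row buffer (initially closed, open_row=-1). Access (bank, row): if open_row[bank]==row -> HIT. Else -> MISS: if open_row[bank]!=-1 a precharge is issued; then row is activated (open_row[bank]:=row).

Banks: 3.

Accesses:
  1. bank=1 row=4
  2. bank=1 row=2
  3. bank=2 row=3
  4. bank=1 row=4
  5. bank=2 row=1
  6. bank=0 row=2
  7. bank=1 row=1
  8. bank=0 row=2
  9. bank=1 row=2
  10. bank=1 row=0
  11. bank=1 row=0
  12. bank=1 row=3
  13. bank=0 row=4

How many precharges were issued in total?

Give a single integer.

Answer: 8

Derivation:
Acc 1: bank1 row4 -> MISS (open row4); precharges=0
Acc 2: bank1 row2 -> MISS (open row2); precharges=1
Acc 3: bank2 row3 -> MISS (open row3); precharges=1
Acc 4: bank1 row4 -> MISS (open row4); precharges=2
Acc 5: bank2 row1 -> MISS (open row1); precharges=3
Acc 6: bank0 row2 -> MISS (open row2); precharges=3
Acc 7: bank1 row1 -> MISS (open row1); precharges=4
Acc 8: bank0 row2 -> HIT
Acc 9: bank1 row2 -> MISS (open row2); precharges=5
Acc 10: bank1 row0 -> MISS (open row0); precharges=6
Acc 11: bank1 row0 -> HIT
Acc 12: bank1 row3 -> MISS (open row3); precharges=7
Acc 13: bank0 row4 -> MISS (open row4); precharges=8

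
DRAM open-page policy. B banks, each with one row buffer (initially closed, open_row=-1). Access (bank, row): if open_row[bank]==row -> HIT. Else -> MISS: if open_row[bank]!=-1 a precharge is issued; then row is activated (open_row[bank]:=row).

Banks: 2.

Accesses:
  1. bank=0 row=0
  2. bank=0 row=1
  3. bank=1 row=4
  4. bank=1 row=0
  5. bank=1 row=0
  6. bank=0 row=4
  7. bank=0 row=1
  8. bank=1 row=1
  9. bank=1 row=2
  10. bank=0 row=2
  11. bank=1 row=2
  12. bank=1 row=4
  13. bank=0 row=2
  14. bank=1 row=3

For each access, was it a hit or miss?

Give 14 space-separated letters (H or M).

Acc 1: bank0 row0 -> MISS (open row0); precharges=0
Acc 2: bank0 row1 -> MISS (open row1); precharges=1
Acc 3: bank1 row4 -> MISS (open row4); precharges=1
Acc 4: bank1 row0 -> MISS (open row0); precharges=2
Acc 5: bank1 row0 -> HIT
Acc 6: bank0 row4 -> MISS (open row4); precharges=3
Acc 7: bank0 row1 -> MISS (open row1); precharges=4
Acc 8: bank1 row1 -> MISS (open row1); precharges=5
Acc 9: bank1 row2 -> MISS (open row2); precharges=6
Acc 10: bank0 row2 -> MISS (open row2); precharges=7
Acc 11: bank1 row2 -> HIT
Acc 12: bank1 row4 -> MISS (open row4); precharges=8
Acc 13: bank0 row2 -> HIT
Acc 14: bank1 row3 -> MISS (open row3); precharges=9

Answer: M M M M H M M M M M H M H M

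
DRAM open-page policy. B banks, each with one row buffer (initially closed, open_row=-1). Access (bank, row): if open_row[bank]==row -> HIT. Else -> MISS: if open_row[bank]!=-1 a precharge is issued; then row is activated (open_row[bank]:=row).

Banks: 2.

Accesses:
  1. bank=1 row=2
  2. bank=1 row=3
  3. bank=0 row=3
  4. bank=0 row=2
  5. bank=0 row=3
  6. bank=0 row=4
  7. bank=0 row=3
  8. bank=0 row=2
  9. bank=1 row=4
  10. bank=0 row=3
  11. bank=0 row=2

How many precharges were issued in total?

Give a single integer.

Acc 1: bank1 row2 -> MISS (open row2); precharges=0
Acc 2: bank1 row3 -> MISS (open row3); precharges=1
Acc 3: bank0 row3 -> MISS (open row3); precharges=1
Acc 4: bank0 row2 -> MISS (open row2); precharges=2
Acc 5: bank0 row3 -> MISS (open row3); precharges=3
Acc 6: bank0 row4 -> MISS (open row4); precharges=4
Acc 7: bank0 row3 -> MISS (open row3); precharges=5
Acc 8: bank0 row2 -> MISS (open row2); precharges=6
Acc 9: bank1 row4 -> MISS (open row4); precharges=7
Acc 10: bank0 row3 -> MISS (open row3); precharges=8
Acc 11: bank0 row2 -> MISS (open row2); precharges=9

Answer: 9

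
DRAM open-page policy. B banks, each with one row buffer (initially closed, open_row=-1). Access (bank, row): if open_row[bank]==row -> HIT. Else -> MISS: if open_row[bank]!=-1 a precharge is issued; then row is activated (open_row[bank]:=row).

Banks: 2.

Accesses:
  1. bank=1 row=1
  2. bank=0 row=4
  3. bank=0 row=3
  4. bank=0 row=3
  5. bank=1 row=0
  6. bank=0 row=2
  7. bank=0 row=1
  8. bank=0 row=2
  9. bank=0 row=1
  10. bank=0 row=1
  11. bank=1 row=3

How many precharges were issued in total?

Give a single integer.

Answer: 7

Derivation:
Acc 1: bank1 row1 -> MISS (open row1); precharges=0
Acc 2: bank0 row4 -> MISS (open row4); precharges=0
Acc 3: bank0 row3 -> MISS (open row3); precharges=1
Acc 4: bank0 row3 -> HIT
Acc 5: bank1 row0 -> MISS (open row0); precharges=2
Acc 6: bank0 row2 -> MISS (open row2); precharges=3
Acc 7: bank0 row1 -> MISS (open row1); precharges=4
Acc 8: bank0 row2 -> MISS (open row2); precharges=5
Acc 9: bank0 row1 -> MISS (open row1); precharges=6
Acc 10: bank0 row1 -> HIT
Acc 11: bank1 row3 -> MISS (open row3); precharges=7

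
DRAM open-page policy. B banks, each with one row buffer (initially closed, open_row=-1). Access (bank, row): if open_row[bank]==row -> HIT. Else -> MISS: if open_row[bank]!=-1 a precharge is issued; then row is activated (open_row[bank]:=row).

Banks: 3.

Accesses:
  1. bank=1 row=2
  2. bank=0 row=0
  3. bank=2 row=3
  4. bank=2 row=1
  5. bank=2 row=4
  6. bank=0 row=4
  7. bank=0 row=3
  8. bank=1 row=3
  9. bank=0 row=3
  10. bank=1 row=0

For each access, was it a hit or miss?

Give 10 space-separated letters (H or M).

Acc 1: bank1 row2 -> MISS (open row2); precharges=0
Acc 2: bank0 row0 -> MISS (open row0); precharges=0
Acc 3: bank2 row3 -> MISS (open row3); precharges=0
Acc 4: bank2 row1 -> MISS (open row1); precharges=1
Acc 5: bank2 row4 -> MISS (open row4); precharges=2
Acc 6: bank0 row4 -> MISS (open row4); precharges=3
Acc 7: bank0 row3 -> MISS (open row3); precharges=4
Acc 8: bank1 row3 -> MISS (open row3); precharges=5
Acc 9: bank0 row3 -> HIT
Acc 10: bank1 row0 -> MISS (open row0); precharges=6

Answer: M M M M M M M M H M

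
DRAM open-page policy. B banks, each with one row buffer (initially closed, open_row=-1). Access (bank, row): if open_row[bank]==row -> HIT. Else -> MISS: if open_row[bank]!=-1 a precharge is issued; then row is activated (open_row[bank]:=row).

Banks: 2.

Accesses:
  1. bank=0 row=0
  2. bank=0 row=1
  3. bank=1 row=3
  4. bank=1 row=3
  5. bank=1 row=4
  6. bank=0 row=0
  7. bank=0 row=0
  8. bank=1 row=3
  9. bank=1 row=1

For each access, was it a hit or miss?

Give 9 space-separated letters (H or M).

Answer: M M M H M M H M M

Derivation:
Acc 1: bank0 row0 -> MISS (open row0); precharges=0
Acc 2: bank0 row1 -> MISS (open row1); precharges=1
Acc 3: bank1 row3 -> MISS (open row3); precharges=1
Acc 4: bank1 row3 -> HIT
Acc 5: bank1 row4 -> MISS (open row4); precharges=2
Acc 6: bank0 row0 -> MISS (open row0); precharges=3
Acc 7: bank0 row0 -> HIT
Acc 8: bank1 row3 -> MISS (open row3); precharges=4
Acc 9: bank1 row1 -> MISS (open row1); precharges=5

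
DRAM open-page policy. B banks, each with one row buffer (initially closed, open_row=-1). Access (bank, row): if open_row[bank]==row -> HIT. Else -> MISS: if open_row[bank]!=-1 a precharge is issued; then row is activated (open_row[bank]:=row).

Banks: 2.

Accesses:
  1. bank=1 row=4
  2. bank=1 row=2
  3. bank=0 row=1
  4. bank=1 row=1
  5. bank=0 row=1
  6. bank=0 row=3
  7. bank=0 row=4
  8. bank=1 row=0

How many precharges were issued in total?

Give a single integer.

Acc 1: bank1 row4 -> MISS (open row4); precharges=0
Acc 2: bank1 row2 -> MISS (open row2); precharges=1
Acc 3: bank0 row1 -> MISS (open row1); precharges=1
Acc 4: bank1 row1 -> MISS (open row1); precharges=2
Acc 5: bank0 row1 -> HIT
Acc 6: bank0 row3 -> MISS (open row3); precharges=3
Acc 7: bank0 row4 -> MISS (open row4); precharges=4
Acc 8: bank1 row0 -> MISS (open row0); precharges=5

Answer: 5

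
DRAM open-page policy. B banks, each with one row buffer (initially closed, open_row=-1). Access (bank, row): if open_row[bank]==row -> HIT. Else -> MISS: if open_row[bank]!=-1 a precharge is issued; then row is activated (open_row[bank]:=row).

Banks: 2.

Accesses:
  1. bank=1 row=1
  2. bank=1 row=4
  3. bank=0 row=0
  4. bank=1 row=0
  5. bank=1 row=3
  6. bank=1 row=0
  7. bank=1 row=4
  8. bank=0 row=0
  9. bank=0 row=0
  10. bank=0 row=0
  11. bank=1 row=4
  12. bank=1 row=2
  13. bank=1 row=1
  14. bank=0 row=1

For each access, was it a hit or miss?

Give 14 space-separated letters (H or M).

Answer: M M M M M M M H H H H M M M

Derivation:
Acc 1: bank1 row1 -> MISS (open row1); precharges=0
Acc 2: bank1 row4 -> MISS (open row4); precharges=1
Acc 3: bank0 row0 -> MISS (open row0); precharges=1
Acc 4: bank1 row0 -> MISS (open row0); precharges=2
Acc 5: bank1 row3 -> MISS (open row3); precharges=3
Acc 6: bank1 row0 -> MISS (open row0); precharges=4
Acc 7: bank1 row4 -> MISS (open row4); precharges=5
Acc 8: bank0 row0 -> HIT
Acc 9: bank0 row0 -> HIT
Acc 10: bank0 row0 -> HIT
Acc 11: bank1 row4 -> HIT
Acc 12: bank1 row2 -> MISS (open row2); precharges=6
Acc 13: bank1 row1 -> MISS (open row1); precharges=7
Acc 14: bank0 row1 -> MISS (open row1); precharges=8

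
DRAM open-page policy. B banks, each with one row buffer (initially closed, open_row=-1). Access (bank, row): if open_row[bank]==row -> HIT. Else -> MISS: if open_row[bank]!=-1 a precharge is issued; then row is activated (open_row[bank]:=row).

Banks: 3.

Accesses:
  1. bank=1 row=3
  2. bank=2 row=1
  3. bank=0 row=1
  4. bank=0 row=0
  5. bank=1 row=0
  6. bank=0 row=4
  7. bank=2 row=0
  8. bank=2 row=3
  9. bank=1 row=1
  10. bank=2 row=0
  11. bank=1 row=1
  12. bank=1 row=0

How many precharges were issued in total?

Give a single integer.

Acc 1: bank1 row3 -> MISS (open row3); precharges=0
Acc 2: bank2 row1 -> MISS (open row1); precharges=0
Acc 3: bank0 row1 -> MISS (open row1); precharges=0
Acc 4: bank0 row0 -> MISS (open row0); precharges=1
Acc 5: bank1 row0 -> MISS (open row0); precharges=2
Acc 6: bank0 row4 -> MISS (open row4); precharges=3
Acc 7: bank2 row0 -> MISS (open row0); precharges=4
Acc 8: bank2 row3 -> MISS (open row3); precharges=5
Acc 9: bank1 row1 -> MISS (open row1); precharges=6
Acc 10: bank2 row0 -> MISS (open row0); precharges=7
Acc 11: bank1 row1 -> HIT
Acc 12: bank1 row0 -> MISS (open row0); precharges=8

Answer: 8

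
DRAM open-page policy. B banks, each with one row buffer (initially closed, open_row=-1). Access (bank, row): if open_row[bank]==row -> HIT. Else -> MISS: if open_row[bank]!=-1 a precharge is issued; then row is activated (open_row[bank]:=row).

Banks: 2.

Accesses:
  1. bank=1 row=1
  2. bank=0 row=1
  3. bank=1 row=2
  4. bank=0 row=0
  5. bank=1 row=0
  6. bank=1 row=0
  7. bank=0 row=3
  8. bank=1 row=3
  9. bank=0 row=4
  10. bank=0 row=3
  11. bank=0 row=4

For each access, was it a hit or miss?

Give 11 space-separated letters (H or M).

Acc 1: bank1 row1 -> MISS (open row1); precharges=0
Acc 2: bank0 row1 -> MISS (open row1); precharges=0
Acc 3: bank1 row2 -> MISS (open row2); precharges=1
Acc 4: bank0 row0 -> MISS (open row0); precharges=2
Acc 5: bank1 row0 -> MISS (open row0); precharges=3
Acc 6: bank1 row0 -> HIT
Acc 7: bank0 row3 -> MISS (open row3); precharges=4
Acc 8: bank1 row3 -> MISS (open row3); precharges=5
Acc 9: bank0 row4 -> MISS (open row4); precharges=6
Acc 10: bank0 row3 -> MISS (open row3); precharges=7
Acc 11: bank0 row4 -> MISS (open row4); precharges=8

Answer: M M M M M H M M M M M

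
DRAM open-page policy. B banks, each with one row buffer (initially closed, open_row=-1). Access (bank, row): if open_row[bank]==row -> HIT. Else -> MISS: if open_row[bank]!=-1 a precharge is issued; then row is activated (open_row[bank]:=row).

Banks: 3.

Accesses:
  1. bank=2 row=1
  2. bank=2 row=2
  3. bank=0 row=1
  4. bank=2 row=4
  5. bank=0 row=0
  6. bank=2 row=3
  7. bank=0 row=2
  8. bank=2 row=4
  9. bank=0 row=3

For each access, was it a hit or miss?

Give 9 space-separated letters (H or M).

Acc 1: bank2 row1 -> MISS (open row1); precharges=0
Acc 2: bank2 row2 -> MISS (open row2); precharges=1
Acc 3: bank0 row1 -> MISS (open row1); precharges=1
Acc 4: bank2 row4 -> MISS (open row4); precharges=2
Acc 5: bank0 row0 -> MISS (open row0); precharges=3
Acc 6: bank2 row3 -> MISS (open row3); precharges=4
Acc 7: bank0 row2 -> MISS (open row2); precharges=5
Acc 8: bank2 row4 -> MISS (open row4); precharges=6
Acc 9: bank0 row3 -> MISS (open row3); precharges=7

Answer: M M M M M M M M M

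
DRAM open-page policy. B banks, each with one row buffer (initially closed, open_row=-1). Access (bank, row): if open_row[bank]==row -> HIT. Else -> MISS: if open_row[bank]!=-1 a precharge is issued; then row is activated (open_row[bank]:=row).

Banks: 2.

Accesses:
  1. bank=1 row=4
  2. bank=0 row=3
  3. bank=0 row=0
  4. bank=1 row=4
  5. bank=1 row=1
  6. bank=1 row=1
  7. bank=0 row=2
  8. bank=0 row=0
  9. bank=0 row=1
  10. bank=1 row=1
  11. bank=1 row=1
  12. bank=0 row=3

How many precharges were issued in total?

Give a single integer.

Answer: 6

Derivation:
Acc 1: bank1 row4 -> MISS (open row4); precharges=0
Acc 2: bank0 row3 -> MISS (open row3); precharges=0
Acc 3: bank0 row0 -> MISS (open row0); precharges=1
Acc 4: bank1 row4 -> HIT
Acc 5: bank1 row1 -> MISS (open row1); precharges=2
Acc 6: bank1 row1 -> HIT
Acc 7: bank0 row2 -> MISS (open row2); precharges=3
Acc 8: bank0 row0 -> MISS (open row0); precharges=4
Acc 9: bank0 row1 -> MISS (open row1); precharges=5
Acc 10: bank1 row1 -> HIT
Acc 11: bank1 row1 -> HIT
Acc 12: bank0 row3 -> MISS (open row3); precharges=6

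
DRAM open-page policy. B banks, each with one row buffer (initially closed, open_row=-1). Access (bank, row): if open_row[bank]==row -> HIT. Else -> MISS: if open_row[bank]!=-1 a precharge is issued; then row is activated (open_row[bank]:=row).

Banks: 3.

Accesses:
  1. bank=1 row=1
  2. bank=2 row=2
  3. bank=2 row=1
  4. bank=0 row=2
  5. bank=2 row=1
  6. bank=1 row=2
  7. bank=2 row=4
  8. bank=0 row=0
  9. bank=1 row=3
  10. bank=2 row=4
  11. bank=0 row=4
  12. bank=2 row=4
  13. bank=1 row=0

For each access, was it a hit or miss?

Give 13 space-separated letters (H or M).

Answer: M M M M H M M M M H M H M

Derivation:
Acc 1: bank1 row1 -> MISS (open row1); precharges=0
Acc 2: bank2 row2 -> MISS (open row2); precharges=0
Acc 3: bank2 row1 -> MISS (open row1); precharges=1
Acc 4: bank0 row2 -> MISS (open row2); precharges=1
Acc 5: bank2 row1 -> HIT
Acc 6: bank1 row2 -> MISS (open row2); precharges=2
Acc 7: bank2 row4 -> MISS (open row4); precharges=3
Acc 8: bank0 row0 -> MISS (open row0); precharges=4
Acc 9: bank1 row3 -> MISS (open row3); precharges=5
Acc 10: bank2 row4 -> HIT
Acc 11: bank0 row4 -> MISS (open row4); precharges=6
Acc 12: bank2 row4 -> HIT
Acc 13: bank1 row0 -> MISS (open row0); precharges=7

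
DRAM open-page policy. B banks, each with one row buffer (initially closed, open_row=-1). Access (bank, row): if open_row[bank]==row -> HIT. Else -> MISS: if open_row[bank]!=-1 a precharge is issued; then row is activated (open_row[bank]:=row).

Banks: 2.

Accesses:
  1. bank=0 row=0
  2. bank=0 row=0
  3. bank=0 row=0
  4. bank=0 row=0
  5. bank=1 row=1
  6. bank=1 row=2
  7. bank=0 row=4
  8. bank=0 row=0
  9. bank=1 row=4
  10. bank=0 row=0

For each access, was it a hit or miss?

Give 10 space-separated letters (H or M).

Answer: M H H H M M M M M H

Derivation:
Acc 1: bank0 row0 -> MISS (open row0); precharges=0
Acc 2: bank0 row0 -> HIT
Acc 3: bank0 row0 -> HIT
Acc 4: bank0 row0 -> HIT
Acc 5: bank1 row1 -> MISS (open row1); precharges=0
Acc 6: bank1 row2 -> MISS (open row2); precharges=1
Acc 7: bank0 row4 -> MISS (open row4); precharges=2
Acc 8: bank0 row0 -> MISS (open row0); precharges=3
Acc 9: bank1 row4 -> MISS (open row4); precharges=4
Acc 10: bank0 row0 -> HIT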